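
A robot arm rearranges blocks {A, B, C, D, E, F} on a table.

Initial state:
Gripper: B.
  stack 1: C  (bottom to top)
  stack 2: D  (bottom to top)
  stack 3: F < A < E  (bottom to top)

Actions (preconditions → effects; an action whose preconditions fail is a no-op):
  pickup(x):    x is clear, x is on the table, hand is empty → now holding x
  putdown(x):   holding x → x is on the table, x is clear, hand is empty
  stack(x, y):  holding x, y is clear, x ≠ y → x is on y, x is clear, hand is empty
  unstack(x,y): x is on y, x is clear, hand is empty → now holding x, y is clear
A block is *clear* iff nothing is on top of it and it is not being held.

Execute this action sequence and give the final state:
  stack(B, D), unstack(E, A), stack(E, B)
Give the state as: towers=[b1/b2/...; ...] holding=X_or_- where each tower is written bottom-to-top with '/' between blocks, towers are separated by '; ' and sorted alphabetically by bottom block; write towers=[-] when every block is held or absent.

step 1 (stack(B, D)): towers=[C; D/B; F/A/E] holding=-
step 2 (unstack(E, A)): towers=[C; D/B; F/A] holding=E
step 3 (stack(E, B)): towers=[C; D/B/E; F/A] holding=-

towers=[C; D/B/E; F/A] holding=-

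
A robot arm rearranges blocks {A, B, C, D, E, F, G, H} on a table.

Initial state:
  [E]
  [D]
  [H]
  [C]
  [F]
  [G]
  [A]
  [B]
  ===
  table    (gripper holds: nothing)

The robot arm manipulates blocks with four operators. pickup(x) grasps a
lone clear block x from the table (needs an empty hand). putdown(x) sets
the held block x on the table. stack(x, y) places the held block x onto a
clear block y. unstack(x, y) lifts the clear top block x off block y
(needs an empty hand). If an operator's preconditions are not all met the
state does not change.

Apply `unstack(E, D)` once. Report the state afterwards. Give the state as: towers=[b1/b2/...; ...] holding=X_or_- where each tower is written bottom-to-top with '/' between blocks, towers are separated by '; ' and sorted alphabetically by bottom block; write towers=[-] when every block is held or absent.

before: towers=[B/A/G/F/C/H/D/E] holding=-
pre[unstack(E, D)]: on(E,D) yes, clear(E) yes, handempty yes
all met → apply unstack(E, D)
after:  towers=[B/A/G/F/C/H/D] holding=E

towers=[B/A/G/F/C/H/D] holding=E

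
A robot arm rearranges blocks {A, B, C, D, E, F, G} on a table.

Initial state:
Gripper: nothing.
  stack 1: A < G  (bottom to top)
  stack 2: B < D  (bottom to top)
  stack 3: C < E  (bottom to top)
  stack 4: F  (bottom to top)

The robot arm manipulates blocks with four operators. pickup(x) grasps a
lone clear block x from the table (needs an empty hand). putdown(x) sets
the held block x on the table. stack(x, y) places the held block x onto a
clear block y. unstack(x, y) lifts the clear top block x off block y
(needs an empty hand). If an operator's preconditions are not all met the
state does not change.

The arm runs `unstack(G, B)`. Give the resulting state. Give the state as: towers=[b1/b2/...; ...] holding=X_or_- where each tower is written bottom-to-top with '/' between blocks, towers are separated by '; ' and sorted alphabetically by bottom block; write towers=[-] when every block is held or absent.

towers=[A/G; B/D; C/E; F] holding=-

before: towers=[A/G; B/D; C/E; F] holding=-
pre[unstack(G, B)]: on(G,B) ✗, clear(G) ✓, handempty ✓
on(G,B) unmet → unstack(G, B) is a no-op
after:  towers=[A/G; B/D; C/E; F] holding=-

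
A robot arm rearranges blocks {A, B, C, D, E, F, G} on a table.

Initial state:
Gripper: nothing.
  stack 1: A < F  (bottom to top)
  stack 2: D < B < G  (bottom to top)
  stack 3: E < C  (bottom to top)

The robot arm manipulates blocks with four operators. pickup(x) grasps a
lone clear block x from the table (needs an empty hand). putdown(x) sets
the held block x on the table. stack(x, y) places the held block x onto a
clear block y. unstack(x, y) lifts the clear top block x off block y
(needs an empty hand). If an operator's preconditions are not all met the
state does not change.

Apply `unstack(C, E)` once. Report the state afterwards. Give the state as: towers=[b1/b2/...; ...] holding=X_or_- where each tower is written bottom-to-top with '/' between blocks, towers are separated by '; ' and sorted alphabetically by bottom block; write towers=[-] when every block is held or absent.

before: towers=[A/F; D/B/G; E/C] holding=-
pre[unstack(C, E)]: on(C,E) ✓, clear(C) ✓, handempty ✓
all met → apply unstack(C, E)
after:  towers=[A/F; D/B/G; E] holding=C

towers=[A/F; D/B/G; E] holding=C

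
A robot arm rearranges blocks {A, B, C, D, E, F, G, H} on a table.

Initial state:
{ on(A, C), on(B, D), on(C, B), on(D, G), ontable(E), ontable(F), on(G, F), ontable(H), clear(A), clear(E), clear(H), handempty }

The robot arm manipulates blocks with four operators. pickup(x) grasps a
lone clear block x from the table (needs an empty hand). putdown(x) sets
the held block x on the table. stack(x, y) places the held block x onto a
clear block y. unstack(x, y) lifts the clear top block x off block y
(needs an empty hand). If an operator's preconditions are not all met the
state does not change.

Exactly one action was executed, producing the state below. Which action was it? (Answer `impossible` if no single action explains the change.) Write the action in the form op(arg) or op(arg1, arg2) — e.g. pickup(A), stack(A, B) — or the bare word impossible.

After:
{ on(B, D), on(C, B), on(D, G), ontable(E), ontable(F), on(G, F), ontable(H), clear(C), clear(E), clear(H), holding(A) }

target: towers=[E; F/G/D/B/C; H] holding=A
     unstack(A, C) → towers=[E; F/G/D/B/C; H] holding=A  ← match
         pickup(E) → towers=[F/G/D/B/C/A; H] holding=E
         pickup(H) → towers=[E; F/G/D/B/C/A] holding=H

unstack(A, C)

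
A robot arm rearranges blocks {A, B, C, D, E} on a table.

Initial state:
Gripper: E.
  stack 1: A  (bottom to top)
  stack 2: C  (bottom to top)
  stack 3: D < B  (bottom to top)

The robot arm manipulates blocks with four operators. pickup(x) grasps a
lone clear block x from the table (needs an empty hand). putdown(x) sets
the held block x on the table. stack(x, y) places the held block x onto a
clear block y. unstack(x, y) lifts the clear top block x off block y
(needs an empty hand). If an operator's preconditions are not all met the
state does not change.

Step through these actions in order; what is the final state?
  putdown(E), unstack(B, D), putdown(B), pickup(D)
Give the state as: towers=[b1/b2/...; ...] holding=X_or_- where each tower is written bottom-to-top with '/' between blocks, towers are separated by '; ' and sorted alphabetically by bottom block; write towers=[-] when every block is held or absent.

towers=[A; B; C; E] holding=D

step 1 (putdown(E)): towers=[A; C; D/B; E] holding=-
step 2 (unstack(B, D)): towers=[A; C; D; E] holding=B
step 3 (putdown(B)): towers=[A; B; C; D; E] holding=-
step 4 (pickup(D)): towers=[A; B; C; E] holding=D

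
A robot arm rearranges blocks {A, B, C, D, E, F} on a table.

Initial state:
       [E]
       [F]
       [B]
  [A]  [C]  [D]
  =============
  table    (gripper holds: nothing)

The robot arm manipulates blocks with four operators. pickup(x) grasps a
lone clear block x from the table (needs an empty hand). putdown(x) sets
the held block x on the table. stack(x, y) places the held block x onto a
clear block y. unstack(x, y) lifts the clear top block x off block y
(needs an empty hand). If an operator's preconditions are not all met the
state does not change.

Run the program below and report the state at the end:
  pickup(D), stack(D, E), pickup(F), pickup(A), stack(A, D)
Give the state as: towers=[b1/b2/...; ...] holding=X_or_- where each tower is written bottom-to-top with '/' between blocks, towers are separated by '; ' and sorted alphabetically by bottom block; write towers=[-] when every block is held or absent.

towers=[C/B/F/E/D/A] holding=-

step 1 (pickup(D)): towers=[A; C/B/F/E] holding=D
step 2 (stack(D, E)): towers=[A; C/B/F/E/D] holding=-
step 3 (pickup(F)) [no-op]: towers=[A; C/B/F/E/D] holding=-
step 4 (pickup(A)): towers=[C/B/F/E/D] holding=A
step 5 (stack(A, D)): towers=[C/B/F/E/D/A] holding=-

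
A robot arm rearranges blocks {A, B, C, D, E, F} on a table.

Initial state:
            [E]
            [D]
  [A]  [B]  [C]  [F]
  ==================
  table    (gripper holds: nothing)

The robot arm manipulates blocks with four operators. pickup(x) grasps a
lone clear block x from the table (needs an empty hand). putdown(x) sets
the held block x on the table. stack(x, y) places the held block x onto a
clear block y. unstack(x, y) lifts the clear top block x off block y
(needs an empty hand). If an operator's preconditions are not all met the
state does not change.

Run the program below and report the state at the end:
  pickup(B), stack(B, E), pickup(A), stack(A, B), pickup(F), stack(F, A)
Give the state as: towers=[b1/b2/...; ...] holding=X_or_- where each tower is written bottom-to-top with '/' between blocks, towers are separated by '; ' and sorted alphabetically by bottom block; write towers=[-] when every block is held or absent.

towers=[C/D/E/B/A/F] holding=-

step 1 (pickup(B)): towers=[A; C/D/E; F] holding=B
step 2 (stack(B, E)): towers=[A; C/D/E/B; F] holding=-
step 3 (pickup(A)): towers=[C/D/E/B; F] holding=A
step 4 (stack(A, B)): towers=[C/D/E/B/A; F] holding=-
step 5 (pickup(F)): towers=[C/D/E/B/A] holding=F
step 6 (stack(F, A)): towers=[C/D/E/B/A/F] holding=-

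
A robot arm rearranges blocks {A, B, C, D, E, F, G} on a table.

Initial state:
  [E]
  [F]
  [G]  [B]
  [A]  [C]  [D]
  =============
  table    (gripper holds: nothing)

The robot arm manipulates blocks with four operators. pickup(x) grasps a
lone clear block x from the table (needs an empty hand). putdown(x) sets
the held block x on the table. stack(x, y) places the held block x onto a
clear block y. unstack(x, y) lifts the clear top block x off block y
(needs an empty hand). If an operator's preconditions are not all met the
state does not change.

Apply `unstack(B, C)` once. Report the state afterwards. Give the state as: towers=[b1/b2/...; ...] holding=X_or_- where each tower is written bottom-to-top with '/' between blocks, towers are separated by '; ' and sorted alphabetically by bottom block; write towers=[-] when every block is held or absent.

towers=[A/G/F/E; C; D] holding=B

before: towers=[A/G/F/E; C/B; D] holding=-
pre[unstack(B, C)]: on(B,C) ✓, clear(B) ✓, handempty ✓
all met → apply unstack(B, C)
after:  towers=[A/G/F/E; C; D] holding=B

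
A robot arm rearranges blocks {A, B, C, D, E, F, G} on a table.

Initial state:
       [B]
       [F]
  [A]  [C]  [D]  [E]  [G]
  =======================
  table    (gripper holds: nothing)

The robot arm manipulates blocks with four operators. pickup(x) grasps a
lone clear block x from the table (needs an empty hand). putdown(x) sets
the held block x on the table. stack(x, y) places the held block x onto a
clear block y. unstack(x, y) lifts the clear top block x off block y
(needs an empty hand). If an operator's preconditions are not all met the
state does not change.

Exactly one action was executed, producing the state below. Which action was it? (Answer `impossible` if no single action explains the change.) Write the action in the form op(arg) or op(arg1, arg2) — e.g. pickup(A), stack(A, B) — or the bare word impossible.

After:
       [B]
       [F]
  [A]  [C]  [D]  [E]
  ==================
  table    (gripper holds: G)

target: towers=[A; C/F/B; D; E] holding=G
     unstack(B, F) → towers=[A; C/F; D; E; G] holding=B
         pickup(G) → towers=[A; C/F/B; D; E] holding=G  ← match
         pickup(D) → towers=[A; C/F/B; E; G] holding=D
         pickup(A) → towers=[C/F/B; D; E; G] holding=A
         pickup(E) → towers=[A; C/F/B; D; G] holding=E

pickup(G)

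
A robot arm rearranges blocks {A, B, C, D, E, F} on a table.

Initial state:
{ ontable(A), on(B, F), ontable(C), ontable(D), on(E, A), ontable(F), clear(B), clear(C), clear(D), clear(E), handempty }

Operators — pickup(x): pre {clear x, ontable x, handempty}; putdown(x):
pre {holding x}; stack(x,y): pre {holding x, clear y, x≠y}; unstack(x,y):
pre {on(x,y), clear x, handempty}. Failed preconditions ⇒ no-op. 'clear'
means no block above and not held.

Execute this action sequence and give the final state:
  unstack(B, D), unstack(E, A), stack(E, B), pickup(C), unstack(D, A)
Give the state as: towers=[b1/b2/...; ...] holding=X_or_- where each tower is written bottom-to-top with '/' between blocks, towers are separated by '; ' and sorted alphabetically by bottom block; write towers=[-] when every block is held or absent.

towers=[A; D; F/B/E] holding=C

step 1 (unstack(B, D)) [no-op]: towers=[A/E; C; D; F/B] holding=-
step 2 (unstack(E, A)): towers=[A; C; D; F/B] holding=E
step 3 (stack(E, B)): towers=[A; C; D; F/B/E] holding=-
step 4 (pickup(C)): towers=[A; D; F/B/E] holding=C
step 5 (unstack(D, A)) [no-op]: towers=[A; D; F/B/E] holding=C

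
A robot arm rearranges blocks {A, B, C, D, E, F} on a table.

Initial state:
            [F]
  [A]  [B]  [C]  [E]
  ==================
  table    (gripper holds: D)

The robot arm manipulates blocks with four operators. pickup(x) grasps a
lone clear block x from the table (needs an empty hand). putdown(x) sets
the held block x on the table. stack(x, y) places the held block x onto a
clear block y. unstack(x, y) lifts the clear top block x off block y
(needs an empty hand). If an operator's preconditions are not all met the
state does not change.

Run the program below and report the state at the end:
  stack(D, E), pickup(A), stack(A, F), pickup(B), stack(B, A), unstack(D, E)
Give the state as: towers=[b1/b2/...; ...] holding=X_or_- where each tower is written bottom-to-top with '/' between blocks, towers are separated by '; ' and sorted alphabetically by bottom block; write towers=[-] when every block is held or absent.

step 1 (stack(D, E)): towers=[A; B; C/F; E/D] holding=-
step 2 (pickup(A)): towers=[B; C/F; E/D] holding=A
step 3 (stack(A, F)): towers=[B; C/F/A; E/D] holding=-
step 4 (pickup(B)): towers=[C/F/A; E/D] holding=B
step 5 (stack(B, A)): towers=[C/F/A/B; E/D] holding=-
step 6 (unstack(D, E)): towers=[C/F/A/B; E] holding=D

towers=[C/F/A/B; E] holding=D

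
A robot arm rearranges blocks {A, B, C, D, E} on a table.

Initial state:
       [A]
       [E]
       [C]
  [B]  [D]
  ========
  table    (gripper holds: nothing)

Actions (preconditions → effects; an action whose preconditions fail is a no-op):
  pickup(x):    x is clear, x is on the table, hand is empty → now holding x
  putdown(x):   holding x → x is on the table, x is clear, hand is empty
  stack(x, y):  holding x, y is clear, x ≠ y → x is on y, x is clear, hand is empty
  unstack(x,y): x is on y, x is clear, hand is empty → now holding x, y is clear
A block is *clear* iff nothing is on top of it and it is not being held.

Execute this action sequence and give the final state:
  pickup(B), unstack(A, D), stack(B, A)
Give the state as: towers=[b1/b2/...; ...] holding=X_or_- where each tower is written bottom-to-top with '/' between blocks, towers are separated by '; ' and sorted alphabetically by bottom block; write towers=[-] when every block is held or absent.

step 1 (pickup(B)): towers=[D/C/E/A] holding=B
step 2 (unstack(A, D)) [no-op]: towers=[D/C/E/A] holding=B
step 3 (stack(B, A)): towers=[D/C/E/A/B] holding=-

towers=[D/C/E/A/B] holding=-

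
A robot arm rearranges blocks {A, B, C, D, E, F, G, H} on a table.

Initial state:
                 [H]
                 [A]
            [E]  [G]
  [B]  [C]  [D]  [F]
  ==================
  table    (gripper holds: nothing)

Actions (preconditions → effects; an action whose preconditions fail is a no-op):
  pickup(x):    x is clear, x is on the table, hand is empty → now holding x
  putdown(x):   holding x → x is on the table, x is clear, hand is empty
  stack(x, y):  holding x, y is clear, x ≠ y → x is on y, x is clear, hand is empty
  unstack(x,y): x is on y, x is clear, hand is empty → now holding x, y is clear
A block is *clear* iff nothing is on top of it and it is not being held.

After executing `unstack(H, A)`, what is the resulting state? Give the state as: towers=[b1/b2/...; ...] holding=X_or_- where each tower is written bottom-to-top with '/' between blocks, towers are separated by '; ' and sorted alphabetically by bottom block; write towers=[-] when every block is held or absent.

before: towers=[B; C; D/E; F/G/A/H] holding=-
pre[unstack(H, A)]: on(H,A) ✓, clear(H) ✓, handempty ✓
all met → apply unstack(H, A)
after:  towers=[B; C; D/E; F/G/A] holding=H

towers=[B; C; D/E; F/G/A] holding=H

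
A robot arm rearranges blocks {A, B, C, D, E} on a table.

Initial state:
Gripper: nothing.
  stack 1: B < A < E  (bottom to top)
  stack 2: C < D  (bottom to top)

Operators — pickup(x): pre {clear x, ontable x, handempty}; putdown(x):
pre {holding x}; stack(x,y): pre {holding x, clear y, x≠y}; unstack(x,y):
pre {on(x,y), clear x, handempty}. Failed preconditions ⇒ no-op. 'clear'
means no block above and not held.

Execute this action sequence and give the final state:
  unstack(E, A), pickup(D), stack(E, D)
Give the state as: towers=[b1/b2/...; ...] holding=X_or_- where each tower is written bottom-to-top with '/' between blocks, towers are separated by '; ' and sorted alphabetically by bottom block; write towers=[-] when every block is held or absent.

towers=[B/A; C/D/E] holding=-

step 1 (unstack(E, A)): towers=[B/A; C/D] holding=E
step 2 (pickup(D)) [no-op]: towers=[B/A; C/D] holding=E
step 3 (stack(E, D)): towers=[B/A; C/D/E] holding=-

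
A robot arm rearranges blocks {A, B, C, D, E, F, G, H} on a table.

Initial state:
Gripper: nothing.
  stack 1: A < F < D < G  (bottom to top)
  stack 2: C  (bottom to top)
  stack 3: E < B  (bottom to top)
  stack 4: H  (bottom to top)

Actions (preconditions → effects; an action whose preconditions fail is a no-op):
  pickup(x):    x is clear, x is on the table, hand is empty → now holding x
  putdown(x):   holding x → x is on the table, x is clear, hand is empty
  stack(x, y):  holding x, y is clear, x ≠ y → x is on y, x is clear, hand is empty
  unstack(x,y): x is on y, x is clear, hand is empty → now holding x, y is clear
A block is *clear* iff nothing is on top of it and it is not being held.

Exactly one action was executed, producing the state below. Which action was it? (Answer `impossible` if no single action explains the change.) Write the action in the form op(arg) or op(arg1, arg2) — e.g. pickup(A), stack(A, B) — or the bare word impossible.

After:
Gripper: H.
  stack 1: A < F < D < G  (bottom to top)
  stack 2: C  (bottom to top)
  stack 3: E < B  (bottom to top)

pickup(H)

target: towers=[A/F/D/G; C; E/B] holding=H
     unstack(G, D) → towers=[A/F/D; C; E/B; H] holding=G
         pickup(H) → towers=[A/F/D/G; C; E/B] holding=H  ← match
     unstack(B, E) → towers=[A/F/D/G; C; E; H] holding=B
         pickup(C) → towers=[A/F/D/G; E/B; H] holding=C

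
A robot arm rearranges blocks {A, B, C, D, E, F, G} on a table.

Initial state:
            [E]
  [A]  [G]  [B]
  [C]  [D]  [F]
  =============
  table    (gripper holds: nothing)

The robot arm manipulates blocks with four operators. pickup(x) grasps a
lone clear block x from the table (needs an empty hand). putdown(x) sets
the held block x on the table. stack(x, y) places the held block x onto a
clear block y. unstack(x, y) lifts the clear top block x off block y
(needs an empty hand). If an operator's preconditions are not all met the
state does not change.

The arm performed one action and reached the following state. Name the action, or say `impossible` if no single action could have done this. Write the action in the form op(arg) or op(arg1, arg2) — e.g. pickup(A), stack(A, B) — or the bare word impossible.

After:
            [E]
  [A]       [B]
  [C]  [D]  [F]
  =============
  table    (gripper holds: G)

unstack(G, D)

target: towers=[C/A; D; F/B/E] holding=G
     unstack(G, D) → towers=[C/A; D; F/B/E] holding=G  ← match
     unstack(A, C) → towers=[C; D/G; F/B/E] holding=A
     unstack(E, B) → towers=[C/A; D/G; F/B] holding=E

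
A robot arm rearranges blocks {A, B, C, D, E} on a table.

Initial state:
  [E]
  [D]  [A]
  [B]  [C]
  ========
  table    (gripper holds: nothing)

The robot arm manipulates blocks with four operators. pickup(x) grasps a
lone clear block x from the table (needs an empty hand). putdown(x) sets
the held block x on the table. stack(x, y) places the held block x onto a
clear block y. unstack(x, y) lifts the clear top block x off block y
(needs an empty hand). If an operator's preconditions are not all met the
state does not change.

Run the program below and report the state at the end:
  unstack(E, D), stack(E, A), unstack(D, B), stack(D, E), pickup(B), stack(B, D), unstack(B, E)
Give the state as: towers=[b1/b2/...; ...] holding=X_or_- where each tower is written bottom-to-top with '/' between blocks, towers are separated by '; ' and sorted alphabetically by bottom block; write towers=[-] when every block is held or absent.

step 1 (unstack(E, D)): towers=[B/D; C/A] holding=E
step 2 (stack(E, A)): towers=[B/D; C/A/E] holding=-
step 3 (unstack(D, B)): towers=[B; C/A/E] holding=D
step 4 (stack(D, E)): towers=[B; C/A/E/D] holding=-
step 5 (pickup(B)): towers=[C/A/E/D] holding=B
step 6 (stack(B, D)): towers=[C/A/E/D/B] holding=-
step 7 (unstack(B, E)) [no-op]: towers=[C/A/E/D/B] holding=-

towers=[C/A/E/D/B] holding=-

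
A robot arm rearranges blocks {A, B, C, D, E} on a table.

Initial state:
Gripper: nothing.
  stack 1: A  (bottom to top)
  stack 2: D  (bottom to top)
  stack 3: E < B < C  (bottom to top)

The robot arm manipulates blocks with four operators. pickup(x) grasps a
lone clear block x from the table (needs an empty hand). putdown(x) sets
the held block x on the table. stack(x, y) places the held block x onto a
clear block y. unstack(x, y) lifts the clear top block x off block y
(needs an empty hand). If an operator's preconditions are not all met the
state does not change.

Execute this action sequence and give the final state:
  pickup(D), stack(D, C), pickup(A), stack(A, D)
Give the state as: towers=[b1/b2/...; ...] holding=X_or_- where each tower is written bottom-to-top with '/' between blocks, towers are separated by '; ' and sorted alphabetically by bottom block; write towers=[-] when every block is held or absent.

step 1 (pickup(D)): towers=[A; E/B/C] holding=D
step 2 (stack(D, C)): towers=[A; E/B/C/D] holding=-
step 3 (pickup(A)): towers=[E/B/C/D] holding=A
step 4 (stack(A, D)): towers=[E/B/C/D/A] holding=-

towers=[E/B/C/D/A] holding=-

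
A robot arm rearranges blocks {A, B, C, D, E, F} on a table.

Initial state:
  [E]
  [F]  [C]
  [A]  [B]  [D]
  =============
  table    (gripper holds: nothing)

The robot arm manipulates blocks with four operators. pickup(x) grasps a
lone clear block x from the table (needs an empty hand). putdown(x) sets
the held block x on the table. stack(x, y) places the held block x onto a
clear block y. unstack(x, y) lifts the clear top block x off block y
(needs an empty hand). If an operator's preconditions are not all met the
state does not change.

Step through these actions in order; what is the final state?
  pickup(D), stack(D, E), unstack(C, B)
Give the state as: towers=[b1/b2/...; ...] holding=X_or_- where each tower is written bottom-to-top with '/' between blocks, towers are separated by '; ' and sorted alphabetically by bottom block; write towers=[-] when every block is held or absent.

step 1 (pickup(D)): towers=[A/F/E; B/C] holding=D
step 2 (stack(D, E)): towers=[A/F/E/D; B/C] holding=-
step 3 (unstack(C, B)): towers=[A/F/E/D; B] holding=C

towers=[A/F/E/D; B] holding=C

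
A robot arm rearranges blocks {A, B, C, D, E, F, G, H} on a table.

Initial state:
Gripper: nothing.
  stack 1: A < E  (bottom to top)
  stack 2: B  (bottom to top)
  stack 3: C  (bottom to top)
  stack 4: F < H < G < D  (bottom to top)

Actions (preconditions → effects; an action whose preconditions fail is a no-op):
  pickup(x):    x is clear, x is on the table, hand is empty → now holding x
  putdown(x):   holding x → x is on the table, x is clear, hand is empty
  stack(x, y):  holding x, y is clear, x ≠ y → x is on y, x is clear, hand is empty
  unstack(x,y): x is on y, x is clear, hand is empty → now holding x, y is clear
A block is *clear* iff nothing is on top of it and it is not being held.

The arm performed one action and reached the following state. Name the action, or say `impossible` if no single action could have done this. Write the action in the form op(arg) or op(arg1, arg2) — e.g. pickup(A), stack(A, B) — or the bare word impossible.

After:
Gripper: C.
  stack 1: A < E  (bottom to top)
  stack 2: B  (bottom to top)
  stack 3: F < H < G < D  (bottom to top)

target: towers=[A/E; B; F/H/G/D] holding=C
     unstack(E, A) → towers=[A; B; C; F/H/G/D] holding=E
         pickup(B) → towers=[A/E; C; F/H/G/D] holding=B
     unstack(D, G) → towers=[A/E; B; C; F/H/G] holding=D
         pickup(C) → towers=[A/E; B; F/H/G/D] holding=C  ← match

pickup(C)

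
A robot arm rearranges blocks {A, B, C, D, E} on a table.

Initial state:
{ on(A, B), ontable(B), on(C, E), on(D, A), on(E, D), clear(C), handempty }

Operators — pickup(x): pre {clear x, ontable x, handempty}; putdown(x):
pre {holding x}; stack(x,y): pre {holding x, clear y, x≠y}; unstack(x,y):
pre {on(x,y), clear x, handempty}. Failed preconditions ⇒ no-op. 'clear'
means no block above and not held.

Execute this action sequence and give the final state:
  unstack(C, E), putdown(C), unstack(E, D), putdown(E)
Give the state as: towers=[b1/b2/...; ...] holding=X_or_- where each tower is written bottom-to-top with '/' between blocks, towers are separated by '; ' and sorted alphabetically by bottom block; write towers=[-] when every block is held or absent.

towers=[B/A/D; C; E] holding=-

step 1 (unstack(C, E)): towers=[B/A/D/E] holding=C
step 2 (putdown(C)): towers=[B/A/D/E; C] holding=-
step 3 (unstack(E, D)): towers=[B/A/D; C] holding=E
step 4 (putdown(E)): towers=[B/A/D; C; E] holding=-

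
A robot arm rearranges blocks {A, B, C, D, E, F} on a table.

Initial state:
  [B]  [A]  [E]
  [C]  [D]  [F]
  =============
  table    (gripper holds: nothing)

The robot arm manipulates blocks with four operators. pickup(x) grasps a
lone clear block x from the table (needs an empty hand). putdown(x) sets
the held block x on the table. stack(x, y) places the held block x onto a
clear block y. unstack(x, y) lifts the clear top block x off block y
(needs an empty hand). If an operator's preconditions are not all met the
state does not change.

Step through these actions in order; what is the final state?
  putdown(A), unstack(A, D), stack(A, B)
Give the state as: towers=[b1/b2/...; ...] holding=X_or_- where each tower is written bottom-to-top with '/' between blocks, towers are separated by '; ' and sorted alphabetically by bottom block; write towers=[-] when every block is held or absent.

step 1 (putdown(A)) [no-op]: towers=[C/B; D/A; F/E] holding=-
step 2 (unstack(A, D)): towers=[C/B; D; F/E] holding=A
step 3 (stack(A, B)): towers=[C/B/A; D; F/E] holding=-

towers=[C/B/A; D; F/E] holding=-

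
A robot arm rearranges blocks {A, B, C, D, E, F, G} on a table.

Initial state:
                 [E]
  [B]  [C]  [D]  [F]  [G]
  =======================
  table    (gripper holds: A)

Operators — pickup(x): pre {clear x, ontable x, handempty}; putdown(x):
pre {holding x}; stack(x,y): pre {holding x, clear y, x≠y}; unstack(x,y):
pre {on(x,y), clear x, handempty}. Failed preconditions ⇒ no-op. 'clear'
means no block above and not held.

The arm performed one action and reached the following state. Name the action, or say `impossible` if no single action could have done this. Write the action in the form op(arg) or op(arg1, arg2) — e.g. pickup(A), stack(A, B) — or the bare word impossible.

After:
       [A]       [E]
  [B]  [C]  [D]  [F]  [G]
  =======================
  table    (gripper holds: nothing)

target: towers=[B; C/A; D; F/E; G] holding=-
        putdown(A) → towers=[A; B; C; D; F/E; G] holding=-
       stack(A, B) → towers=[B/A; C; D; F/E; G] holding=-
       stack(A, G) → towers=[B; C; D; F/E; G/A] holding=-
       stack(A, D) → towers=[B; C; D/A; F/E; G] holding=-
       stack(A, E) → towers=[B; C; D; F/E/A; G] holding=-
       stack(A, C) → towers=[B; C/A; D; F/E; G] holding=-  ← match

stack(A, C)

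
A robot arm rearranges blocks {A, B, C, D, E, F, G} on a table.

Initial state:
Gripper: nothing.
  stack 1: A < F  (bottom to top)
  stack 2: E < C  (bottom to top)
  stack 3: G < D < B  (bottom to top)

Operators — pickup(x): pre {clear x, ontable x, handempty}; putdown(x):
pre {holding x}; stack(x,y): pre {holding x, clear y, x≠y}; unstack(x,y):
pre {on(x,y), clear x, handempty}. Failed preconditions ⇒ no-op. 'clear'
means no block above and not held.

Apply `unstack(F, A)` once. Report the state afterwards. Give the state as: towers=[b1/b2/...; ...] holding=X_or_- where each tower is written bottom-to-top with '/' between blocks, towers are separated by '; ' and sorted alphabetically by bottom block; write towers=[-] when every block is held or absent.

before: towers=[A/F; E/C; G/D/B] holding=-
pre[unstack(F, A)]: on(F,A) ok, clear(F) ok, handempty ok
all met → apply unstack(F, A)
after:  towers=[A; E/C; G/D/B] holding=F

towers=[A; E/C; G/D/B] holding=F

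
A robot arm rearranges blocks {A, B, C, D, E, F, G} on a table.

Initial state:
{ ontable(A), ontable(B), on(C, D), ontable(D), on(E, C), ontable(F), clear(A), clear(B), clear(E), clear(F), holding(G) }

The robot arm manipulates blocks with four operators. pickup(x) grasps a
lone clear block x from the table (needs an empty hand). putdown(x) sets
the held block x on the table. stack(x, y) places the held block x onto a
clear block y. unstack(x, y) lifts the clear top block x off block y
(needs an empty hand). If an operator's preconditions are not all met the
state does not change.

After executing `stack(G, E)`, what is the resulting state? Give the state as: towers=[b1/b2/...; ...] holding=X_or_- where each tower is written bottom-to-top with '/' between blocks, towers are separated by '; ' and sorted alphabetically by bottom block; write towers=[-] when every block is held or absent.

before: towers=[A; B; D/C/E; F] holding=G
pre[stack(G, E)]: holding(G) yes, clear(E) yes, G≠E yes
all met → apply stack(G, E)
after:  towers=[A; B; D/C/E/G; F] holding=-

towers=[A; B; D/C/E/G; F] holding=-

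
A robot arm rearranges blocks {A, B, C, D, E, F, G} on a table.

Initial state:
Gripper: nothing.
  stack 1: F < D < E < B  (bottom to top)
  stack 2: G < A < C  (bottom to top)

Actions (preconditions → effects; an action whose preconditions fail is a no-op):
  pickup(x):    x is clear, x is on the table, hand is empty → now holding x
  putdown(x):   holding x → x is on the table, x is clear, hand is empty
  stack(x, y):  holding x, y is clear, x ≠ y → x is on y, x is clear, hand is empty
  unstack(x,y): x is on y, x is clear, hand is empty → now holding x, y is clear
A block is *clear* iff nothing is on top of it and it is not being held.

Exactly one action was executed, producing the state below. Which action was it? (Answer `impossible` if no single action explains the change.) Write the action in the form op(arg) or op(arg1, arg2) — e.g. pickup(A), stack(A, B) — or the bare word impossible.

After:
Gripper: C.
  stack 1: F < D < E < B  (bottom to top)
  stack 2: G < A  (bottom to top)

target: towers=[F/D/E/B; G/A] holding=C
     unstack(B, E) → towers=[F/D/E; G/A/C] holding=B
     unstack(C, A) → towers=[F/D/E/B; G/A] holding=C  ← match

unstack(C, A)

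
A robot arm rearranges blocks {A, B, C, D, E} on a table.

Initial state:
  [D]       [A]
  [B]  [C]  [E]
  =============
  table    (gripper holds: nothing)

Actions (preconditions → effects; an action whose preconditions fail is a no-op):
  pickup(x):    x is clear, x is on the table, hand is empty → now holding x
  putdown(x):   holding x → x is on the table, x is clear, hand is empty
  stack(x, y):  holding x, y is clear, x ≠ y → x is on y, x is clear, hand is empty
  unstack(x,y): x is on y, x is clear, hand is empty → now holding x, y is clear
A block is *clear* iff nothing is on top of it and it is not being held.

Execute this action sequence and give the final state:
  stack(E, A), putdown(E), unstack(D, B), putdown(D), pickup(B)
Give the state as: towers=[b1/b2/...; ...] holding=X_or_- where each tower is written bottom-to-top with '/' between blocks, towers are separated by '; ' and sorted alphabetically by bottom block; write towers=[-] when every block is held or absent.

towers=[C; D; E/A] holding=B

step 1 (stack(E, A)) [no-op]: towers=[B/D; C; E/A] holding=-
step 2 (putdown(E)) [no-op]: towers=[B/D; C; E/A] holding=-
step 3 (unstack(D, B)): towers=[B; C; E/A] holding=D
step 4 (putdown(D)): towers=[B; C; D; E/A] holding=-
step 5 (pickup(B)): towers=[C; D; E/A] holding=B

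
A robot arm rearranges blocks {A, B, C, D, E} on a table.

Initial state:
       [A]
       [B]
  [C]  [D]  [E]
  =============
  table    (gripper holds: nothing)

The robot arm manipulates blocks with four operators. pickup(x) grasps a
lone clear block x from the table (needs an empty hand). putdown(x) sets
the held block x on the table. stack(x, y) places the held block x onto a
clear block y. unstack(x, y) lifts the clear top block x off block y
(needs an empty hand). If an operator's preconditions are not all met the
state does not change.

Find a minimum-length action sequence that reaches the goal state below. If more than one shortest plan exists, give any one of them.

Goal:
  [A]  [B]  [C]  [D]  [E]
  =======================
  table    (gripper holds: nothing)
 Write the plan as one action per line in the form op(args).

step 1 (unstack(A, B)): towers=[C; D/B; E] holding=A
step 2 (putdown(A)): towers=[A; C; D/B; E] holding=-
step 3 (unstack(B, D)): towers=[A; C; D; E] holding=B
step 4 (putdown(B)): towers=[A; B; C; D; E] holding=-
goal check: towers=[A; B; C; D; E] holding=- — reached (length 4, optimal by BFS)

unstack(A, B)
putdown(A)
unstack(B, D)
putdown(B)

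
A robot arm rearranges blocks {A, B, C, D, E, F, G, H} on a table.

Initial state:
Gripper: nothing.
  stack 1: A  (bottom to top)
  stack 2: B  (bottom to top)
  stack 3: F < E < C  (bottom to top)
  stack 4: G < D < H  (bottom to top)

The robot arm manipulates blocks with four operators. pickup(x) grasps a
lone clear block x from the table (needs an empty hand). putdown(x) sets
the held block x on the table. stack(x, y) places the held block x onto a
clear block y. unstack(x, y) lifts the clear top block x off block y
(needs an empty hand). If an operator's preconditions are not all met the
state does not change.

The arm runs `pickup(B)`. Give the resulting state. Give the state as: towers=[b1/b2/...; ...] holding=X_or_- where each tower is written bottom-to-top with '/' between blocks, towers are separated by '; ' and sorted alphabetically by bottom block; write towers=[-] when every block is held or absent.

before: towers=[A; B; F/E/C; G/D/H] holding=-
pre[pickup(B)]: clear(B) ok, ontable(B) ok, handempty ok
all met → apply pickup(B)
after:  towers=[A; F/E/C; G/D/H] holding=B

towers=[A; F/E/C; G/D/H] holding=B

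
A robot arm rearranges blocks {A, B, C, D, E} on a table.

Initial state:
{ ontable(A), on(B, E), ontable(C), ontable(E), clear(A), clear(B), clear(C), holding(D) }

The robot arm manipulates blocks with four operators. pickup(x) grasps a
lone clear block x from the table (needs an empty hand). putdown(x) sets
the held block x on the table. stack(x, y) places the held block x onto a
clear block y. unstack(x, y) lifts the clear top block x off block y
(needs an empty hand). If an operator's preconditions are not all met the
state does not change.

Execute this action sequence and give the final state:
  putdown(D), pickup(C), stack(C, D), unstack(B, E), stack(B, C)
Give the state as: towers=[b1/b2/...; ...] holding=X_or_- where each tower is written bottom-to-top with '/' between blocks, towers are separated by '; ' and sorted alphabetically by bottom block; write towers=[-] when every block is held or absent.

towers=[A; D/C/B; E] holding=-

step 1 (putdown(D)): towers=[A; C; D; E/B] holding=-
step 2 (pickup(C)): towers=[A; D; E/B] holding=C
step 3 (stack(C, D)): towers=[A; D/C; E/B] holding=-
step 4 (unstack(B, E)): towers=[A; D/C; E] holding=B
step 5 (stack(B, C)): towers=[A; D/C/B; E] holding=-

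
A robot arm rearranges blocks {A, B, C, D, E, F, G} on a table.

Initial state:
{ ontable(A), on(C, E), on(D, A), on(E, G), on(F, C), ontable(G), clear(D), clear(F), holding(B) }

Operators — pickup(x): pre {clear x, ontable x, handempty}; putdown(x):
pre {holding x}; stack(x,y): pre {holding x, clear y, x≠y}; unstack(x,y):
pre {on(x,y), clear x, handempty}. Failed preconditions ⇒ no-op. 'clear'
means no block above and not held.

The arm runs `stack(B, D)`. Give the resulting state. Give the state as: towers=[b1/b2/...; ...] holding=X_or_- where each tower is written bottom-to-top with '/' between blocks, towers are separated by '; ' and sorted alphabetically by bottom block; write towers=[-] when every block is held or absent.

towers=[A/D/B; G/E/C/F] holding=-

before: towers=[A/D; G/E/C/F] holding=B
pre[stack(B, D)]: holding(B) yes, clear(D) yes, B≠D yes
all met → apply stack(B, D)
after:  towers=[A/D/B; G/E/C/F] holding=-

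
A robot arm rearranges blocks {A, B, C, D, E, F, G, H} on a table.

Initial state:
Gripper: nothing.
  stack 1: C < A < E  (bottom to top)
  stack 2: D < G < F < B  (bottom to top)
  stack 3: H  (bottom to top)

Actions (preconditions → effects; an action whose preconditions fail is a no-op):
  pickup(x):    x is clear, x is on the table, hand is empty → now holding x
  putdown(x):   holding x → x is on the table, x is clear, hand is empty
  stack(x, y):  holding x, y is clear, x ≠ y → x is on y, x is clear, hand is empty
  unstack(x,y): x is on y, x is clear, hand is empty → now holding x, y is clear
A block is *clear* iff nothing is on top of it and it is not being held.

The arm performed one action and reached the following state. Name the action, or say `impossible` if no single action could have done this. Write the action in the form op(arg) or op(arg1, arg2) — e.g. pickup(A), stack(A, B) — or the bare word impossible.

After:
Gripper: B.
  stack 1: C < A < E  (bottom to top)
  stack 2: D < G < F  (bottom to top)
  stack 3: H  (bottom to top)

target: towers=[C/A/E; D/G/F; H] holding=B
     unstack(E, A) → towers=[C/A; D/G/F/B; H] holding=E
         pickup(H) → towers=[C/A/E; D/G/F/B] holding=H
     unstack(B, F) → towers=[C/A/E; D/G/F; H] holding=B  ← match

unstack(B, F)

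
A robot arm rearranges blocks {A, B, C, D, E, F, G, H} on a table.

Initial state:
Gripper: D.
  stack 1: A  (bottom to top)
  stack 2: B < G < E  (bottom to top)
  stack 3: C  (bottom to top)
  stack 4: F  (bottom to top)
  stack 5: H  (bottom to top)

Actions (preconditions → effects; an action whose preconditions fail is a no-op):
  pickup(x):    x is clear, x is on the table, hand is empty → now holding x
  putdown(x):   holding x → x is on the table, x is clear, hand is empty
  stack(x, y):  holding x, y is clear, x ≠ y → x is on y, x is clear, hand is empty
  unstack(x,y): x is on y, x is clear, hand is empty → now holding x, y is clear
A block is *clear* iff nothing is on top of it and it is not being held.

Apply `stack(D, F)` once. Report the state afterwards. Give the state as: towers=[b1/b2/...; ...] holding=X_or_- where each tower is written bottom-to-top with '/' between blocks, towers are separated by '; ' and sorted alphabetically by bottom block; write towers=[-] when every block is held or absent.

towers=[A; B/G/E; C; F/D; H] holding=-

before: towers=[A; B/G/E; C; F; H] holding=D
pre[stack(D, F)]: holding(D) yes, clear(F) yes, D≠F yes
all met → apply stack(D, F)
after:  towers=[A; B/G/E; C; F/D; H] holding=-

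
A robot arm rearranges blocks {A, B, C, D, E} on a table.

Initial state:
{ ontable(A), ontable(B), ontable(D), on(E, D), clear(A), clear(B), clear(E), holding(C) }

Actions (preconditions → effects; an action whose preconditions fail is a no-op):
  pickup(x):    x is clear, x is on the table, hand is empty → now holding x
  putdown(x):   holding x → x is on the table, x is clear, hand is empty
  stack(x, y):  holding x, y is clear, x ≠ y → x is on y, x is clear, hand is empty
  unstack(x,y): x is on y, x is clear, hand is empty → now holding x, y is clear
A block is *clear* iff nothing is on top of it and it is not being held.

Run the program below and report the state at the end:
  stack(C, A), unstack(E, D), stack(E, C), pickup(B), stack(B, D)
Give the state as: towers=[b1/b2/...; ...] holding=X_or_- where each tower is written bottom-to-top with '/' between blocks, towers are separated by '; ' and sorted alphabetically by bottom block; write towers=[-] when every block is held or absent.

towers=[A/C/E; D/B] holding=-

step 1 (stack(C, A)): towers=[A/C; B; D/E] holding=-
step 2 (unstack(E, D)): towers=[A/C; B; D] holding=E
step 3 (stack(E, C)): towers=[A/C/E; B; D] holding=-
step 4 (pickup(B)): towers=[A/C/E; D] holding=B
step 5 (stack(B, D)): towers=[A/C/E; D/B] holding=-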